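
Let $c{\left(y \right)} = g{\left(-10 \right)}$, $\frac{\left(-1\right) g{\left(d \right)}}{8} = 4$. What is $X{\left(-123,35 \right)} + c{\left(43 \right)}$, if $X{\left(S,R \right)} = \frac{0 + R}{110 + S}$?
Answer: $- \frac{451}{13} \approx -34.692$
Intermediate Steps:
$g{\left(d \right)} = -32$ ($g{\left(d \right)} = \left(-8\right) 4 = -32$)
$c{\left(y \right)} = -32$
$X{\left(S,R \right)} = \frac{R}{110 + S}$
$X{\left(-123,35 \right)} + c{\left(43 \right)} = \frac{35}{110 - 123} - 32 = \frac{35}{-13} - 32 = 35 \left(- \frac{1}{13}\right) - 32 = - \frac{35}{13} - 32 = - \frac{451}{13}$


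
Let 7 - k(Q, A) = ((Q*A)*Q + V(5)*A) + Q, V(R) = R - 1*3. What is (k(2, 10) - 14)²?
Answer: 4761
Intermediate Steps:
V(R) = -3 + R (V(R) = R - 3 = -3 + R)
k(Q, A) = 7 - Q - 2*A - A*Q² (k(Q, A) = 7 - (((Q*A)*Q + (-3 + 5)*A) + Q) = 7 - (((A*Q)*Q + 2*A) + Q) = 7 - ((A*Q² + 2*A) + Q) = 7 - ((2*A + A*Q²) + Q) = 7 - (Q + 2*A + A*Q²) = 7 + (-Q - 2*A - A*Q²) = 7 - Q - 2*A - A*Q²)
(k(2, 10) - 14)² = ((7 - 1*2 - 2*10 - 1*10*2²) - 14)² = ((7 - 2 - 20 - 1*10*4) - 14)² = ((7 - 2 - 20 - 40) - 14)² = (-55 - 14)² = (-69)² = 4761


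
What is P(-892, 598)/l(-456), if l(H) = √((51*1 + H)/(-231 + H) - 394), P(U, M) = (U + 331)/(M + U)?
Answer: -187*I*√20630839/8828918 ≈ -0.096204*I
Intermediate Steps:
P(U, M) = (331 + U)/(M + U)
l(H) = √(-394 + (51 + H)/(-231 + H)) (l(H) = √((51 + H)/(-231 + H) - 394) = √(-394 + (51 + H)/(-231 + H)))
P(-892, 598)/l(-456) = ((331 - 892)/(598 - 892))/((√3*√((30355 - 131*(-456))/(-231 - 456)))) = (-561/(-294))/((√3*√((30355 + 59736)/(-687)))) = (-1/294*(-561))/((√3*√(-1/687*90091))) = 187/(98*((√3*√(-90091/687)))) = 187/(98*((√3*(I*√61892517/687)))) = 187/(98*((I*√20630839/229))) = 187*(-I*√20630839/90091)/98 = -187*I*√20630839/8828918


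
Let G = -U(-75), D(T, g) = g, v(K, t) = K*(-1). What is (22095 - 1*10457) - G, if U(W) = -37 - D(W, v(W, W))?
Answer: 11526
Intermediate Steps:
v(K, t) = -K
U(W) = -37 + W (U(W) = -37 - (-1)*W = -37 + W)
G = 112 (G = -(-37 - 75) = -1*(-112) = 112)
(22095 - 1*10457) - G = (22095 - 1*10457) - 1*112 = (22095 - 10457) - 112 = 11638 - 112 = 11526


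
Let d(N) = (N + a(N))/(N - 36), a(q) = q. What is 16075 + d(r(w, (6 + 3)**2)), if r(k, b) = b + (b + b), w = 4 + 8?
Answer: 369779/23 ≈ 16077.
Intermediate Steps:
w = 12
r(k, b) = 3*b (r(k, b) = b + 2*b = 3*b)
d(N) = 2*N/(-36 + N) (d(N) = (N + N)/(N - 36) = (2*N)/(-36 + N) = 2*N/(-36 + N))
16075 + d(r(w, (6 + 3)**2)) = 16075 + 2*(3*(6 + 3)**2)/(-36 + 3*(6 + 3)**2) = 16075 + 2*(3*9**2)/(-36 + 3*9**2) = 16075 + 2*(3*81)/(-36 + 3*81) = 16075 + 2*243/(-36 + 243) = 16075 + 2*243/207 = 16075 + 2*243*(1/207) = 16075 + 54/23 = 369779/23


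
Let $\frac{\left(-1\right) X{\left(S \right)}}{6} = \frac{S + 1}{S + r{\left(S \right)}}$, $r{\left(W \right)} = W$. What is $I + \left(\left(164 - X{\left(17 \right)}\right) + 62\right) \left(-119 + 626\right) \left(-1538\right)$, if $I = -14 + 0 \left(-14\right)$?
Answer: $- \frac{3037968574}{17} \approx -1.787 \cdot 10^{8}$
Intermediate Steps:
$X{\left(S \right)} = - \frac{3 \left(1 + S\right)}{S}$ ($X{\left(S \right)} = - 6 \frac{S + 1}{S + S} = - 6 \frac{1 + S}{2 S} = - \frac{3 \left(1 + S\right)}{S}$)
$I = -14$ ($I = -14 + 0 = -14$)
$I + \left(\left(164 - X{\left(17 \right)}\right) + 62\right) \left(-119 + 626\right) \left(-1538\right) = -14 + \left(\left(164 - \left(-3 - \frac{3}{17}\right)\right) + 62\right) \left(-119 + 626\right) \left(-1538\right) = -14 + \left(\left(164 - \left(-3 - \frac{3}{17}\right)\right) + 62\right) 507 \left(-1538\right) = -14 + \left(\left(164 - - \frac{54}{17}\right) + 62\right) 507 \left(-1538\right) = -14 + \left(\left(164 + \frac{54}{17}\right) + 62\right) 507 \left(-1538\right) = -14 + \left(\frac{2842}{17} + 62\right) 507 \left(-1538\right) = -14 + \frac{3896}{17} \cdot 507 \left(-1538\right) = -14 + \frac{1975272}{17} \left(-1538\right) = -14 - \frac{3037968336}{17} = - \frac{3037968574}{17}$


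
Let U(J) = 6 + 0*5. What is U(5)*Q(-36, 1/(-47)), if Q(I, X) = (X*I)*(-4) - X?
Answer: -858/47 ≈ -18.255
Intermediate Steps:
U(J) = 6 (U(J) = 6 + 0 = 6)
Q(I, X) = -X - 4*I*X (Q(I, X) = (I*X)*(-4) - X = -4*I*X - X = -X - 4*I*X)
U(5)*Q(-36, 1/(-47)) = 6*(-1*(1 + 4*(-36))/(-47)) = 6*(-1*(-1/47)*(1 - 144)) = 6*(-1*(-1/47)*(-143)) = 6*(-143/47) = -858/47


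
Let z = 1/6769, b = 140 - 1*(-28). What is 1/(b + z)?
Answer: 6769/1137193 ≈ 0.0059524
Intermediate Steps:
b = 168 (b = 140 + 28 = 168)
z = 1/6769 ≈ 0.00014773
1/(b + z) = 1/(168 + 1/6769) = 1/(1137193/6769) = 6769/1137193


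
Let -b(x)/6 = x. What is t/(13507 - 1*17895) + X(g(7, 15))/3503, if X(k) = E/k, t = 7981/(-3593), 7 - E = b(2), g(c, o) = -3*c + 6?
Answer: 119806049/828428883780 ≈ 0.00014462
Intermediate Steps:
b(x) = -6*x
g(c, o) = 6 - 3*c
E = 19 (E = 7 - (-6)*2 = 7 - 1*(-12) = 7 + 12 = 19)
t = -7981/3593 (t = 7981*(-1/3593) = -7981/3593 ≈ -2.2213)
X(k) = 19/k
t/(13507 - 1*17895) + X(g(7, 15))/3503 = -7981/(3593*(13507 - 1*17895)) + (19/(6 - 3*7))/3503 = -7981/(3593*(13507 - 17895)) + (19/(6 - 21))*(1/3503) = -7981/3593/(-4388) + (19/(-15))*(1/3503) = -7981/3593*(-1/4388) + (19*(-1/15))*(1/3503) = 7981/15766084 - 19/15*1/3503 = 7981/15766084 - 19/52545 = 119806049/828428883780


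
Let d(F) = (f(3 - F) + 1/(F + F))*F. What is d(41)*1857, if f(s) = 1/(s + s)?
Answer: -5571/76 ≈ -73.303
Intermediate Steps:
f(s) = 1/(2*s)
d(F) = F*(1/(2*F) + 1/(2*(3 - F))) (d(F) = (1/(2*(3 - F)) + 1/(F + F))*F = (1/(2*(3 - F)) + 1/(2*F))*F = (1/(2*F) + 1/(2*(3 - F)))*F = F*(1/(2*F) + 1/(2*(3 - F))))
d(41)*1857 = -3/(-6 + 2*41)*1857 = -3/(-6 + 82)*1857 = -3/76*1857 = -5571/76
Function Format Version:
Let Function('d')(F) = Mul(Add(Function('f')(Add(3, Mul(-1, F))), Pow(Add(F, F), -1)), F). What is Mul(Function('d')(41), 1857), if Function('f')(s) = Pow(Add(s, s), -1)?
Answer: Rational(-5571, 76) ≈ -73.303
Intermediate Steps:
Function('f')(s) = Mul(Rational(1, 2), Pow(s, -1)) (Function('f')(s) = Pow(Mul(2, s), -1) = Mul(Rational(1, 2), Pow(s, -1)))
Function('d')(F) = Mul(F, Add(Mul(Rational(1, 2), Pow(F, -1)), Mul(Rational(1, 2), Pow(Add(3, Mul(-1, F)), -1)))) (Function('d')(F) = Mul(Add(Mul(Rational(1, 2), Pow(Add(3, Mul(-1, F)), -1)), Pow(Add(F, F), -1)), F) = Mul(Add(Mul(Rational(1, 2), Pow(Add(3, Mul(-1, F)), -1)), Pow(Mul(2, F), -1)), F) = Mul(Add(Mul(Rational(1, 2), Pow(Add(3, Mul(-1, F)), -1)), Mul(Rational(1, 2), Pow(F, -1))), F) = Mul(Add(Mul(Rational(1, 2), Pow(F, -1)), Mul(Rational(1, 2), Pow(Add(3, Mul(-1, F)), -1))), F) = Mul(F, Add(Mul(Rational(1, 2), Pow(F, -1)), Mul(Rational(1, 2), Pow(Add(3, Mul(-1, F)), -1)))))
Mul(Function('d')(41), 1857) = Mul(Mul(-3, Pow(Add(-6, Mul(2, 41)), -1)), 1857) = Mul(Mul(-3, Pow(Add(-6, 82), -1)), 1857) = Mul(Mul(-3, Pow(76, -1)), 1857) = Mul(Mul(-3, Rational(1, 76)), 1857) = Mul(Rational(-3, 76), 1857) = Rational(-5571, 76)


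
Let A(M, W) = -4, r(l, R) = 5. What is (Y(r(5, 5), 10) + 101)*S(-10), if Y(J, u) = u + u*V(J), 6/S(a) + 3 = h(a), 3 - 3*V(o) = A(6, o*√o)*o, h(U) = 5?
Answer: 563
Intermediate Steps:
V(o) = 1 + 4*o/3 (V(o) = 1 - (-4)*o/3 = 1 + 4*o/3)
S(a) = 3 (S(a) = 6/(-3 + 5) = 6/2 = 6*(½) = 3)
Y(J, u) = u + u*(1 + 4*J/3)
(Y(r(5, 5), 10) + 101)*S(-10) = ((⅔)*10*(3 + 2*5) + 101)*3 = ((⅔)*10*(3 + 10) + 101)*3 = ((⅔)*10*13 + 101)*3 = (260/3 + 101)*3 = (563/3)*3 = 563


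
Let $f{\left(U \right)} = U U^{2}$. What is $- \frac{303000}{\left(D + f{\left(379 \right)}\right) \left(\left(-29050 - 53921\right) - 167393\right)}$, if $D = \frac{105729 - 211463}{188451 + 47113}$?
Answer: $\frac{8921986500}{401336298732598721} \approx 2.2231 \cdot 10^{-8}$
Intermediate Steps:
$f{\left(U \right)} = U^{3}$
$D = - \frac{52867}{117782}$ ($D = - \frac{105734}{235564} = \left(-105734\right) \frac{1}{235564} = - \frac{52867}{117782} \approx -0.44885$)
$- \frac{303000}{\left(D + f{\left(379 \right)}\right) \left(\left(-29050 - 53921\right) - 167393\right)} = - \frac{303000}{\left(- \frac{52867}{117782} + 379^{3}\right) \left(\left(-29050 - 53921\right) - 167393\right)} = - \frac{303000}{\left(- \frac{52867}{117782} + 54439939\right) \left(\left(-29050 - 53921\right) - 167393\right)} = - \frac{303000}{\frac{6412044842431}{117782} \left(-82971 - 167393\right)} = - \frac{303000}{\frac{6412044842431}{117782} \left(-250364\right)} = - \frac{303000}{- \frac{802672597465197442}{58891}} = \left(-303000\right) \left(- \frac{58891}{802672597465197442}\right) = \frac{8921986500}{401336298732598721}$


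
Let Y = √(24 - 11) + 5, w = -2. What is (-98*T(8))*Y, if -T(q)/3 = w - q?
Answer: -14700 - 2940*√13 ≈ -25300.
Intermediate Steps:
T(q) = 6 + 3*q (T(q) = -3*(-2 - q) = 6 + 3*q)
Y = 5 + √13 (Y = √13 + 5 = 5 + √13 ≈ 8.6055)
(-98*T(8))*Y = (-98*(6 + 3*8))*(5 + √13) = (-98*(6 + 24))*(5 + √13) = (-98*30)*(5 + √13) = -2940*(5 + √13) = -14700 - 2940*√13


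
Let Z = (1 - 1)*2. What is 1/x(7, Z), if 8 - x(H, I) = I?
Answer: ⅛ ≈ 0.12500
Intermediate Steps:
Z = 0 (Z = 0*2 = 0)
x(H, I) = 8 - I
1/x(7, Z) = 1/(8 - 1*0) = 1/(8 + 0) = 1/8 = ⅛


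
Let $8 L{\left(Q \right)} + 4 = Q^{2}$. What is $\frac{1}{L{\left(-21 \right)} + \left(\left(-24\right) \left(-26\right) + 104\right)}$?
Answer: $\frac{8}{6261} \approx 0.0012778$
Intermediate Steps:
$L{\left(Q \right)} = - \frac{1}{2} + \frac{Q^{2}}{8}$
$\frac{1}{L{\left(-21 \right)} + \left(\left(-24\right) \left(-26\right) + 104\right)} = \frac{1}{\left(- \frac{1}{2} + \frac{\left(-21\right)^{2}}{8}\right) + \left(\left(-24\right) \left(-26\right) + 104\right)} = \frac{1}{\left(- \frac{1}{2} + \frac{1}{8} \cdot 441\right) + \left(624 + 104\right)} = \frac{1}{\left(- \frac{1}{2} + \frac{441}{8}\right) + 728} = \frac{1}{\frac{437}{8} + 728} = \frac{1}{\frac{6261}{8}} = \frac{8}{6261}$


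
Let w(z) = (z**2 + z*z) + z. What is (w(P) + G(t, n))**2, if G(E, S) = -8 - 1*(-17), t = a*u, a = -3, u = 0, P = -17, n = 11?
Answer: 324900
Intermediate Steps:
t = 0 (t = -3*0 = 0)
w(z) = z + 2*z**2 (w(z) = (z**2 + z**2) + z = 2*z**2 + z = z + 2*z**2)
G(E, S) = 9 (G(E, S) = -8 + 17 = 9)
(w(P) + G(t, n))**2 = (-17*(1 + 2*(-17)) + 9)**2 = (-17*(1 - 34) + 9)**2 = (-17*(-33) + 9)**2 = (561 + 9)**2 = 570**2 = 324900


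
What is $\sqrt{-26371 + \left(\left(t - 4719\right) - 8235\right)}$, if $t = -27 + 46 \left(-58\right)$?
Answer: $2 i \sqrt{10505} \approx 204.99 i$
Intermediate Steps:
$t = -2695$ ($t = -27 - 2668 = -2695$)
$\sqrt{-26371 + \left(\left(t - 4719\right) - 8235\right)} = \sqrt{-26371 - 15649} = \sqrt{-42020} = 2 i \sqrt{10505}$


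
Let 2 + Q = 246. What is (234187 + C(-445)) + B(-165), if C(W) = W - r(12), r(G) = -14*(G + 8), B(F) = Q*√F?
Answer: 234022 + 244*I*√165 ≈ 2.3402e+5 + 3134.2*I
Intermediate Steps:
Q = 244 (Q = -2 + 246 = 244)
B(F) = 244*√F
r(G) = -112 - 14*G (r(G) = -14*(8 + G) = -112 - 14*G)
C(W) = 280 + W (C(W) = W - (-112 - 14*12) = W - (-112 - 168) = W - 1*(-280) = W + 280 = 280 + W)
(234187 + C(-445)) + B(-165) = (234187 + (280 - 445)) + 244*√(-165) = (234187 - 165) + 244*(I*√165) = 234022 + 244*I*√165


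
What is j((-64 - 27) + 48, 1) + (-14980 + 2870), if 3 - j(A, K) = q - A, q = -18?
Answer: -12132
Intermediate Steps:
j(A, K) = 21 + A (j(A, K) = 3 - (-18 - A) = 3 + (18 + A) = 21 + A)
j((-64 - 27) + 48, 1) + (-14980 + 2870) = (21 + ((-64 - 27) + 48)) + (-14980 + 2870) = (21 + (-91 + 48)) - 12110 = (21 - 43) - 12110 = -22 - 12110 = -12132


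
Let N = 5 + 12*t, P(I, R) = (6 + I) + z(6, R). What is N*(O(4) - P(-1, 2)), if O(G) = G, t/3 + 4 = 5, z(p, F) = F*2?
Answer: -205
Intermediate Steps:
z(p, F) = 2*F
P(I, R) = 6 + I + 2*R (P(I, R) = (6 + I) + 2*R = 6 + I + 2*R)
t = 3 (t = -12 + 3*5 = -12 + 15 = 3)
N = 41 (N = 5 + 12*3 = 5 + 36 = 41)
N*(O(4) - P(-1, 2)) = 41*(4 - (6 - 1 + 2*2)) = 41*(4 - (6 - 1 + 4)) = 41*(4 - 1*9) = 41*(4 - 9) = 41*(-5) = -205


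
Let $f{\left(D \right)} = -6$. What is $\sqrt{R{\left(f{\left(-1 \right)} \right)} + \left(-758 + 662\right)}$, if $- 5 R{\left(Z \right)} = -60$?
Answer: $2 i \sqrt{21} \approx 9.1651 i$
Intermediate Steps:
$R{\left(Z \right)} = 12$ ($R{\left(Z \right)} = \left(- \frac{1}{5}\right) \left(-60\right) = 12$)
$\sqrt{R{\left(f{\left(-1 \right)} \right)} + \left(-758 + 662\right)} = \sqrt{12 + \left(-758 + 662\right)} = \sqrt{12 - 96} = \sqrt{-84} = 2 i \sqrt{21}$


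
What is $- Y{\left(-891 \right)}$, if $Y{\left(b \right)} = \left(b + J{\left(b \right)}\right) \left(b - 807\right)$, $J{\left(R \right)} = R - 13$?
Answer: $-3047910$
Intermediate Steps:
$J{\left(R \right)} = -13 + R$
$Y{\left(b \right)} = \left(-807 + b\right) \left(-13 + 2 b\right)$ ($Y{\left(b \right)} = \left(b + \left(-13 + b\right)\right) \left(b - 807\right) = \left(-13 + 2 b\right) \left(-807 + b\right) = \left(-807 + b\right) \left(-13 + 2 b\right)$)
$- Y{\left(-891 \right)} = - (10491 - -1449657 + 2 \left(-891\right)^{2}) = - (10491 + 1449657 + 2 \cdot 793881) = - (10491 + 1449657 + 1587762) = \left(-1\right) 3047910 = -3047910$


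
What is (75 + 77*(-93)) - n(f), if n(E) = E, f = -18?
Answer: -7068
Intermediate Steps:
(75 + 77*(-93)) - n(f) = (75 + 77*(-93)) - 1*(-18) = (75 - 7161) + 18 = -7086 + 18 = -7068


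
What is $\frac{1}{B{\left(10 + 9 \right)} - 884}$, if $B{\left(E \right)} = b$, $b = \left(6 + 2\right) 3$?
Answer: $- \frac{1}{860} \approx -0.0011628$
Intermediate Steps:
$b = 24$ ($b = 8 \cdot 3 = 24$)
$B{\left(E \right)} = 24$
$\frac{1}{B{\left(10 + 9 \right)} - 884} = \frac{1}{24 - 884} = \frac{1}{-860} = - \frac{1}{860}$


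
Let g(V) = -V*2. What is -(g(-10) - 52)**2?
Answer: -1024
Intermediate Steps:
g(V) = -2*V
-(g(-10) - 52)**2 = -(-2*(-10) - 52)**2 = -(20 - 52)**2 = -1*(-32)**2 = -1*1024 = -1024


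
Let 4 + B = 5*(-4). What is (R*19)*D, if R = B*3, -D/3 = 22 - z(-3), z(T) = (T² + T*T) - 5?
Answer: 36936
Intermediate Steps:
B = -24 (B = -4 + 5*(-4) = -4 - 20 = -24)
z(T) = -5 + 2*T² (z(T) = (T² + T²) - 5 = 2*T² - 5 = -5 + 2*T²)
D = -27 (D = -3*(22 - (-5 + 2*(-3)²)) = -3*(22 - (-5 + 2*9)) = -3*(22 - (-5 + 18)) = -3*(22 - 1*13) = -3*(22 - 13) = -3*9 = -27)
R = -72 (R = -24*3 = -72)
(R*19)*D = -72*19*(-27) = -1368*(-27) = 36936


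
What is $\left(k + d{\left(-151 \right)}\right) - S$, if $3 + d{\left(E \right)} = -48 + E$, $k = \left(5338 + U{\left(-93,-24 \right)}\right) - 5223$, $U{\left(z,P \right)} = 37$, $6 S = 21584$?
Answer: $- \frac{10942}{3} \approx -3647.3$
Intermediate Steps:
$S = \frac{10792}{3}$ ($S = \frac{1}{6} \cdot 21584 = \frac{10792}{3} \approx 3597.3$)
$k = 152$ ($k = \left(5338 + 37\right) - 5223 = 5375 - 5223 = 152$)
$d{\left(E \right)} = -51 + E$ ($d{\left(E \right)} = -3 + \left(-48 + E\right) = -51 + E$)
$\left(k + d{\left(-151 \right)}\right) - S = \left(152 - 202\right) - \frac{10792}{3} = -50 - \frac{10792}{3} = - \frac{10942}{3}$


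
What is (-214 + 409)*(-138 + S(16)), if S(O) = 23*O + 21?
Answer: 48945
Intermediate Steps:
S(O) = 21 + 23*O
(-214 + 409)*(-138 + S(16)) = (-214 + 409)*(-138 + (21 + 23*16)) = 195*(-138 + (21 + 368)) = 195*(-138 + 389) = 195*251 = 48945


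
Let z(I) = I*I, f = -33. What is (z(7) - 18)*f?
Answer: -1023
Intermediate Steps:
z(I) = I²
(z(7) - 18)*f = (7² - 18)*(-33) = (49 - 18)*(-33) = 31*(-33) = -1023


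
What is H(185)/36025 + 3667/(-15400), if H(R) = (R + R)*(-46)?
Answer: -1433497/2017400 ≈ -0.71057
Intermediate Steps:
H(R) = -92*R (H(R) = (2*R)*(-46) = -92*R)
H(185)/36025 + 3667/(-15400) = -92*185/36025 + 3667/(-15400) = -17020*1/36025 + 3667*(-1/15400) = -3404/7205 - 3667/15400 = -1433497/2017400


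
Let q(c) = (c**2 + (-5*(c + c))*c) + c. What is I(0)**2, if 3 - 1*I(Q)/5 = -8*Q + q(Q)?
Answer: 225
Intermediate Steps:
q(c) = c - 9*c**2 (q(c) = (c**2 + (-10*c)*c) + c = (c**2 - 10*c**2) + c = -9*c**2 + c = c - 9*c**2)
I(Q) = 15 + 40*Q - 5*Q*(1 - 9*Q) (I(Q) = 15 - 5*(-8*Q + Q*(1 - 9*Q)) = 15 + (40*Q - 5*Q*(1 - 9*Q)) = 15 + 40*Q - 5*Q*(1 - 9*Q))
I(0)**2 = (15 + 35*0 + 45*0**2)**2 = (15 + 0 + 45*0)**2 = (15 + 0 + 0)**2 = 15**2 = 225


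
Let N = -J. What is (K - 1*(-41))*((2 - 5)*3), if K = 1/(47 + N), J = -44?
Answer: -33588/91 ≈ -369.10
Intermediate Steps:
N = 44 (N = -1*(-44) = 44)
K = 1/91 (K = 1/(47 + 44) = 1/91 ≈ 0.010989)
(K - 1*(-41))*((2 - 5)*3) = (1/91 - 1*(-41))*((2 - 5)*3) = (1/91 + 41)*(-3*3) = (3732/91)*(-9) = -33588/91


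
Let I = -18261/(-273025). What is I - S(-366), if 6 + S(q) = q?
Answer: 101583561/273025 ≈ 372.07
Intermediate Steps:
S(q) = -6 + q
I = 18261/273025 (I = -18261*(-1/273025) = 18261/273025 ≈ 0.066884)
I - S(-366) = 18261/273025 - (-6 - 366) = 18261/273025 - 1*(-372) = 18261/273025 + 372 = 101583561/273025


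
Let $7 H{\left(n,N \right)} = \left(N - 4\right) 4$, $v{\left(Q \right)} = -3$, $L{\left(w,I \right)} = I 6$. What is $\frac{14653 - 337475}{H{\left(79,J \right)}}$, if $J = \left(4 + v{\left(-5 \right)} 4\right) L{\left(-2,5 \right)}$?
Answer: $\frac{1129877}{488} \approx 2315.3$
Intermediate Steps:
$L{\left(w,I \right)} = 6 I$
$J = -240$ ($J = \left(4 - 12\right) 6 \cdot 5 = \left(4 - 12\right) 30 = \left(-8\right) 30 = -240$)
$H{\left(n,N \right)} = - \frac{16}{7} + \frac{4 N}{7}$ ($H{\left(n,N \right)} = \frac{\left(N - 4\right) 4}{7} = \frac{\left(-4 + N\right) 4}{7} = \frac{-16 + 4 N}{7} = - \frac{16}{7} + \frac{4 N}{7}$)
$\frac{14653 - 337475}{H{\left(79,J \right)}} = \frac{14653 - 337475}{- \frac{16}{7} + \frac{4}{7} \left(-240\right)} = - \frac{322822}{- \frac{16}{7} - \frac{960}{7}} = - \frac{322822}{- \frac{976}{7}} = \left(-322822\right) \left(- \frac{7}{976}\right) = \frac{1129877}{488}$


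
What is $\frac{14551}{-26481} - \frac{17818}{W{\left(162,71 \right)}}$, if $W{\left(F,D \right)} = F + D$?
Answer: $- \frac{475228841}{6170073} \approx -77.022$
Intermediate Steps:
$W{\left(F,D \right)} = D + F$
$\frac{14551}{-26481} - \frac{17818}{W{\left(162,71 \right)}} = \frac{14551}{-26481} - \frac{17818}{71 + 162} = 14551 \left(- \frac{1}{26481}\right) - \frac{17818}{233} = - \frac{14551}{26481} - \frac{17818}{233} = - \frac{475228841}{6170073}$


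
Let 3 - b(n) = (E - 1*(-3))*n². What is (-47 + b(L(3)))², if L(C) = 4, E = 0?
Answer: 8464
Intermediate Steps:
b(n) = 3 - 3*n² (b(n) = 3 - (0 - 1*(-3))*n² = 3 - (0 + 3)*n² = 3 - 3*n²)
(-47 + b(L(3)))² = (-47 + (3 - 3*4²))² = (-47 + (3 - 3*16))² = (-47 + (3 - 48))² = (-47 - 45)² = (-92)² = 8464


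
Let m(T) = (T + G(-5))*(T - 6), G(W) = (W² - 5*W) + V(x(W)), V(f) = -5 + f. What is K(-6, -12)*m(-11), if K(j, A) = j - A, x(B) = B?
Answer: -2958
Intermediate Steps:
G(W) = -5 + W² - 4*W (G(W) = (W² - 5*W) + (-5 + W) = -5 + W² - 4*W)
m(T) = (-6 + T)*(40 + T) (m(T) = (T + (-5 + (-5)² - 4*(-5)))*(T - 6) = (T + (-5 + 25 + 20))*(-6 + T) = (T + 40)*(-6 + T) = (40 + T)*(-6 + T) = (-6 + T)*(40 + T))
K(-6, -12)*m(-11) = (-6 - 1*(-12))*(-240 + (-11)² + 34*(-11)) = (-6 + 12)*(-240 + 121 - 374) = 6*(-493) = -2958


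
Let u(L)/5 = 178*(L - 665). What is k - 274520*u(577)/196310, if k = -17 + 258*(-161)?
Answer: 1334274435/19631 ≈ 67968.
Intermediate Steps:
u(L) = -591850 + 890*L (u(L) = 5*(178*(L - 665)) = 5*(178*(-665 + L)) = 5*(-118370 + 178*L) = -591850 + 890*L)
k = -41555 (k = -17 - 41538 = -41555)
k - 274520*u(577)/196310 = -41555 - 274520/(196310/(-591850 + 890*577)) = -41555 - 274520/(196310/(-591850 + 513530)) = -41555 - 274520/(196310/(-78320)) = -41555 - 274520/(196310*(-1/78320)) = -41555 - 274520/(-19631/7832) = -41555 - 274520*(-7832/19631) = -41555 + 2150040640/19631 = 1334274435/19631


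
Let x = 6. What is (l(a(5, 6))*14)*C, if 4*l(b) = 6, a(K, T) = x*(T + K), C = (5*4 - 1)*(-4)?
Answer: -1596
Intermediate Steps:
C = -76 (C = (20 - 1)*(-4) = 19*(-4) = -76)
a(K, T) = 6*K + 6*T (a(K, T) = 6*(T + K) = 6*(K + T) = 6*K + 6*T)
l(b) = 3/2 (l(b) = (¼)*6 = 3/2)
(l(a(5, 6))*14)*C = ((3/2)*14)*(-76) = 21*(-76) = -1596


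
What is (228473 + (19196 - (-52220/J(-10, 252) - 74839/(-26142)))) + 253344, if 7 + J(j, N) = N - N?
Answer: 12902387687/26142 ≈ 4.9355e+5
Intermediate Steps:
J(j, N) = -7 (J(j, N) = -7 + (N - N) = -7 + 0 = -7)
(228473 + (19196 - (-52220/J(-10, 252) - 74839/(-26142)))) + 253344 = (228473 + (19196 - (-52220/(-7) - 74839/(-26142)))) + 253344 = (228473 + (19196 - (-52220*(-1/7) - 74839*(-1/26142)))) + 253344 = (228473 + (19196 - (7460 + 74839/26142))) + 253344 = (228473 + (19196 - 1*195094159/26142)) + 253344 = (228473 + (19196 - 195094159/26142)) + 253344 = (228473 + 306727673/26142) + 253344 = 6279468839/26142 + 253344 = 12902387687/26142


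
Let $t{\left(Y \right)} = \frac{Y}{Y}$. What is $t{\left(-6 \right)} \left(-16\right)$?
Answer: $-16$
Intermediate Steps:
$t{\left(Y \right)} = 1$
$t{\left(-6 \right)} \left(-16\right) = 1 \left(-16\right) = -16$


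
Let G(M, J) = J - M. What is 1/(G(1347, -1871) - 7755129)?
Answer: -1/7758347 ≈ -1.2889e-7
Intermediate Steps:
1/(G(1347, -1871) - 7755129) = 1/((-1871 - 1*1347) - 7755129) = 1/((-1871 - 1347) - 7755129) = 1/(-3218 - 7755129) = 1/(-7758347) = -1/7758347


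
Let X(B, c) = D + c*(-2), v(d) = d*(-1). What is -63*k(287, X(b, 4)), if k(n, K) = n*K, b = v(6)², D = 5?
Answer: 54243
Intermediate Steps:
v(d) = -d
b = 36 (b = (-1*6)² = (-6)² = 36)
X(B, c) = 5 - 2*c (X(B, c) = 5 + c*(-2) = 5 - 2*c)
k(n, K) = K*n
-63*k(287, X(b, 4)) = -63*(5 - 2*4)*287 = -63*(5 - 8)*287 = -(-189)*287 = -63*(-861) = 54243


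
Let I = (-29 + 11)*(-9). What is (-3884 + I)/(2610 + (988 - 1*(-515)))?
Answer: -3722/4113 ≈ -0.90494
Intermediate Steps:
I = 162 (I = -18*(-9) = 162)
(-3884 + I)/(2610 + (988 - 1*(-515))) = (-3884 + 162)/(2610 + (988 - 1*(-515))) = -3722/(2610 + (988 + 515)) = -3722/(2610 + 1503) = -3722/4113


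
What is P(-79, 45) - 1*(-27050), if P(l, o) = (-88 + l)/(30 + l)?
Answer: 1325617/49 ≈ 27053.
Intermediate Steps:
P(l, o) = (-88 + l)/(30 + l)
P(-79, 45) - 1*(-27050) = (-88 - 79)/(30 - 79) - 1*(-27050) = -167/(-49) + 27050 = -1/49*(-167) + 27050 = 167/49 + 27050 = 1325617/49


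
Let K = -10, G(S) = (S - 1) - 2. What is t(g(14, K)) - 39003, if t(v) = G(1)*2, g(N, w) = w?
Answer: -39007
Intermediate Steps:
G(S) = -3 + S (G(S) = (-1 + S) - 2 = -3 + S)
t(v) = -4 (t(v) = (-3 + 1)*2 = -2*2 = -4)
t(g(14, K)) - 39003 = -4 - 39003 = -39007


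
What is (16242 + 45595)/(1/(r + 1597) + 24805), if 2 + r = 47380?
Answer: 3028467075/1214824876 ≈ 2.4929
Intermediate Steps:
r = 47378 (r = -2 + 47380 = 47378)
(16242 + 45595)/(1/(r + 1597) + 24805) = (16242 + 45595)/(1/(47378 + 1597) + 24805) = 61837/(1/48975 + 24805) = 61837/(1214824876/48975) = 61837*(48975/1214824876) = 3028467075/1214824876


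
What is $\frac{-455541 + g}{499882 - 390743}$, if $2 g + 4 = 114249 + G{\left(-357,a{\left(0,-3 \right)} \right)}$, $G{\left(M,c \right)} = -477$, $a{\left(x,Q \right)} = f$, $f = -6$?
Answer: $- \frac{398657}{109139} \approx -3.6527$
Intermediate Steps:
$a{\left(x,Q \right)} = -6$
$g = 56884$ ($g = -2 + \frac{114249 - 477}{2} = -2 + \frac{1}{2} \cdot 113772 = -2 + 56886 = 56884$)
$\frac{-455541 + g}{499882 - 390743} = \frac{-455541 + 56884}{499882 - 390743} = - \frac{398657}{109139}$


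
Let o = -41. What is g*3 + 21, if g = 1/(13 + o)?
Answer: 585/28 ≈ 20.893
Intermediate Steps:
g = -1/28 (g = 1/(13 - 41) = 1/(-28) = -1/28 ≈ -0.035714)
g*3 + 21 = -1/28*3 + 21 = -3/28 + 21 = 585/28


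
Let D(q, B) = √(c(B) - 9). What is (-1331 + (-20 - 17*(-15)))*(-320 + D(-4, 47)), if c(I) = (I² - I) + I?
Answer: 350720 - 10960*√22 ≈ 2.9931e+5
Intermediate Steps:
c(I) = I²
D(q, B) = √(-9 + B²) (D(q, B) = √(B² - 9) = √(-9 + B²))
(-1331 + (-20 - 17*(-15)))*(-320 + D(-4, 47)) = (-1331 + (-20 - 17*(-15)))*(-320 + √(-9 + 47²)) = (-1331 + (-20 + 255))*(-320 + √(-9 + 2209)) = (-1331 + 235)*(-320 + √2200) = -1096*(-320 + 10*√22) = 350720 - 10960*√22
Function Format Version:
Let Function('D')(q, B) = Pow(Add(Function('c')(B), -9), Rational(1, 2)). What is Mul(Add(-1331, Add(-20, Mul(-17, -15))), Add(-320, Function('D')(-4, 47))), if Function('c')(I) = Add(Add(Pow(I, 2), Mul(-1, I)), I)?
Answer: Add(350720, Mul(-10960, Pow(22, Rational(1, 2)))) ≈ 2.9931e+5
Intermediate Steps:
Function('c')(I) = Pow(I, 2)
Function('D')(q, B) = Pow(Add(-9, Pow(B, 2)), Rational(1, 2)) (Function('D')(q, B) = Pow(Add(Pow(B, 2), -9), Rational(1, 2)) = Pow(Add(-9, Pow(B, 2)), Rational(1, 2)))
Mul(Add(-1331, Add(-20, Mul(-17, -15))), Add(-320, Function('D')(-4, 47))) = Mul(Add(-1331, Add(-20, Mul(-17, -15))), Add(-320, Pow(Add(-9, Pow(47, 2)), Rational(1, 2)))) = Mul(Add(-1331, Add(-20, 255)), Add(-320, Pow(Add(-9, 2209), Rational(1, 2)))) = Mul(Add(-1331, 235), Add(-320, Pow(2200, Rational(1, 2)))) = Mul(-1096, Add(-320, Mul(10, Pow(22, Rational(1, 2))))) = Add(350720, Mul(-10960, Pow(22, Rational(1, 2))))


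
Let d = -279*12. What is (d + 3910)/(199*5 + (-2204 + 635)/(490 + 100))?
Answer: 331580/585481 ≈ 0.56634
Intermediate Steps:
d = -3348
(d + 3910)/(199*5 + (-2204 + 635)/(490 + 100)) = (-3348 + 3910)/(199*5 + (-2204 + 635)/(490 + 100)) = 562/(995 - 1569/590) = 562/(585481/590) = 562*(590/585481) = 331580/585481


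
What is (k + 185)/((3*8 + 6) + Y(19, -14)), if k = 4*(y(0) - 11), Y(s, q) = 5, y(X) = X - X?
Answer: 141/35 ≈ 4.0286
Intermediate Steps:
y(X) = 0
k = -44 (k = 4*(0 - 11) = 4*(-11) = -44)
(k + 185)/((3*8 + 6) + Y(19, -14)) = (-44 + 185)/((3*8 + 6) + 5) = 141/((24 + 6) + 5) = 141/(30 + 5) = 141/35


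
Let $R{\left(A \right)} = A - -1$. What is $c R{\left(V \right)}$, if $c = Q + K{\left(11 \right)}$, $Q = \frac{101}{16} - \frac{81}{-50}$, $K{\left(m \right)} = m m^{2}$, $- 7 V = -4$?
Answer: $\frac{5891303}{2800} \approx 2104.0$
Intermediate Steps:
$V = \frac{4}{7}$ ($V = \left(- \frac{1}{7}\right) \left(-4\right) = \frac{4}{7} \approx 0.57143$)
$K{\left(m \right)} = m^{3}$
$R{\left(A \right)} = 1 + A$ ($R{\left(A \right)} = A + 1 = 1 + A$)
$Q = \frac{3173}{400}$ ($Q = 101 \cdot \frac{1}{16} - - \frac{81}{50} = \frac{101}{16} + \frac{81}{50} = \frac{3173}{400} \approx 7.9325$)
$c = \frac{535573}{400}$ ($c = \frac{3173}{400} + 11^{3} = \frac{3173}{400} + 1331 = \frac{535573}{400} \approx 1338.9$)
$c R{\left(V \right)} = \frac{535573 \left(1 + \frac{4}{7}\right)}{400} = \frac{535573}{400} \cdot \frac{11}{7} = \frac{5891303}{2800}$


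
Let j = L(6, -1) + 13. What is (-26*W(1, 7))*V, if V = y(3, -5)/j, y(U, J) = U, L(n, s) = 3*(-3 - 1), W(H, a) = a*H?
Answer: -546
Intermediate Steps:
W(H, a) = H*a
L(n, s) = -12 (L(n, s) = 3*(-4) = -12)
j = 1 (j = -12 + 13 = 1)
V = 3 (V = 3/1 = 3*1 = 3)
(-26*W(1, 7))*V = -26*7*3 = -182*3 = -546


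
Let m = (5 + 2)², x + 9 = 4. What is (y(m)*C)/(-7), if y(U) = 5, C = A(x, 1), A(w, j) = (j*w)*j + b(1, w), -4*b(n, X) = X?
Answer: 75/28 ≈ 2.6786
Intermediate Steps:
x = -5 (x = -9 + 4 = -5)
b(n, X) = -X/4
m = 49 (m = 7² = 49)
A(w, j) = -w/4 + w*j² (A(w, j) = (j*w)*j - w/4 = w*j² - w/4 = -w/4 + w*j²)
C = -15/4 (C = -5*(-¼ + 1²) = -5*(-¼ + 1) = -5*¾ = -15/4 ≈ -3.7500)
(y(m)*C)/(-7) = (5*(-15/4))/(-7) = -75/4*(-⅐) = 75/28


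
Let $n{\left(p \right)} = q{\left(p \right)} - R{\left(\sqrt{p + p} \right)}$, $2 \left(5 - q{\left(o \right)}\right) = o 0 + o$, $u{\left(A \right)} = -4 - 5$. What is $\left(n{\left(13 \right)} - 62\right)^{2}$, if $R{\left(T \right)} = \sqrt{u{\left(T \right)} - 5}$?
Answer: $\frac{16073}{4} + 127 i \sqrt{14} \approx 4018.3 + 475.19 i$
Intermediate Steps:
$u{\left(A \right)} = -9$ ($u{\left(A \right)} = -4 - 5 = -9$)
$R{\left(T \right)} = i \sqrt{14}$ ($R{\left(T \right)} = \sqrt{-9 - 5} = \sqrt{-14} = i \sqrt{14}$)
$q{\left(o \right)} = 5 - \frac{o}{2}$ ($q{\left(o \right)} = 5 - \frac{o 0 + o}{2} = 5 - \frac{0 + o}{2} = 5 - \frac{o}{2}$)
$n{\left(p \right)} = 5 - \frac{p}{2} - i \sqrt{14}$ ($n{\left(p \right)} = \left(5 - \frac{p}{2}\right) - i \sqrt{14} = 5 - \frac{p}{2} - i \sqrt{14}$)
$\left(n{\left(13 \right)} - 62\right)^{2} = \left(\left(5 - \frac{13}{2} - i \sqrt{14}\right) - 62\right)^{2} = \left(\left(- \frac{3}{2} - i \sqrt{14}\right) - 62\right)^{2} = \left(- \frac{127}{2} - i \sqrt{14}\right)^{2}$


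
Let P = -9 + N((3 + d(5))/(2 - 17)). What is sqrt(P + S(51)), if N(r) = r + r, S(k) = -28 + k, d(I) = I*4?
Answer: 2*sqrt(615)/15 ≈ 3.3066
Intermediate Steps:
d(I) = 4*I
N(r) = 2*r
P = -181/15 (P = -9 + 2*((3 + 4*5)/(2 - 17)) = -9 + 2*((3 + 20)/(-15)) = -9 + 2*(23*(-1/15)) = -9 + 2*(-23/15) = -9 - 46/15 = -181/15 ≈ -12.067)
sqrt(P + S(51)) = sqrt(-181/15 + (-28 + 51)) = sqrt(-181/15 + 23) = sqrt(164/15) = 2*sqrt(615)/15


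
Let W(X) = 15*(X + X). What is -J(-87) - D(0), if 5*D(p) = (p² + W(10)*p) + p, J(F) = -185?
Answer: 185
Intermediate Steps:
W(X) = 30*X (W(X) = 15*(2*X) = 30*X)
D(p) = p²/5 + 301*p/5 (D(p) = ((p² + (30*10)*p) + p)/5 = ((p² + 300*p) + p)/5 = (p² + 301*p)/5 = p²/5 + 301*p/5)
-J(-87) - D(0) = -1*(-185) - 0*(301 + 0)/5 = 185 - 0*301/5 = 185 - 1*0 = 185 + 0 = 185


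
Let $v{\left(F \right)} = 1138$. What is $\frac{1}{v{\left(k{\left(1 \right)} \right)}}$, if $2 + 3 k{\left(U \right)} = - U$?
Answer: $\frac{1}{1138} \approx 0.00087873$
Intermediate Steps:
$k{\left(U \right)} = - \frac{2}{3} - \frac{U}{3}$ ($k{\left(U \right)} = - \frac{2}{3} + \frac{\left(-1\right) U}{3} = - \frac{2}{3} - \frac{U}{3}$)
$\frac{1}{v{\left(k{\left(1 \right)} \right)}} = \frac{1}{1138}$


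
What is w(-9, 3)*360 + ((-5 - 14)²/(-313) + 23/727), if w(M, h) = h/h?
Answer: 81663112/227551 ≈ 358.88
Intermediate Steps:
w(M, h) = 1
w(-9, 3)*360 + ((-5 - 14)²/(-313) + 23/727) = 1*360 + ((-5 - 14)²/(-313) + 23/727) = 360 + ((-19)²*(-1/313) + 23*(1/727)) = 360 + (361*(-1/313) + 23/727) = 360 + (-361/313 + 23/727) = 360 - 255248/227551 = 81663112/227551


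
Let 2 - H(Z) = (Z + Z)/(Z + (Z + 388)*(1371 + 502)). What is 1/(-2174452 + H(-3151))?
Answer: -2589125/5629922859401 ≈ -4.5989e-7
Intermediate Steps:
H(Z) = 2 - 2*Z/(726724 + 1874*Z) (H(Z) = 2 - (Z + Z)/(Z + (Z + 388)*(1371 + 502)) = 2 - 2*Z/(Z + (388 + Z)*1873) = 2 - 2*Z/(Z + (726724 + 1873*Z)) = 2 - 2*Z/(726724 + 1874*Z))
1/(-2174452 + H(-3151)) = 1/(-2174452 + 1873*(388 - 3151)/(363362 + 937*(-3151))) = 1/(-2174452 + 1873*(-2763)/(363362 - 2952487)) = 1/(-2174452 + 1873*(-2763)/(-2589125)) = 1/(-2174452 + 1873*(-1/2589125)*(-2763)) = 1/(-2174452 + 5175099/2589125) = 1/(-5629922859401/2589125) = -2589125/5629922859401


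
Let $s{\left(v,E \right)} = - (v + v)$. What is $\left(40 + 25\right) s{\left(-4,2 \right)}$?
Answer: $520$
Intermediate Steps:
$s{\left(v,E \right)} = - 2 v$
$\left(40 + 25\right) s{\left(-4,2 \right)} = \left(40 + 25\right) \left(\left(-2\right) \left(-4\right)\right) = 65 \cdot 8 = 520$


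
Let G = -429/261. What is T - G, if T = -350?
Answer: -30307/87 ≈ -348.36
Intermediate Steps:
G = -143/87 (G = -429*1/261 = -143/87 ≈ -1.6437)
T - G = -350 - 1*(-143/87) = -350 + 143/87 = -30307/87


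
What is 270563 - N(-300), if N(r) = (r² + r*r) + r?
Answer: 90863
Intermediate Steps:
N(r) = r + 2*r² (N(r) = (r² + r²) + r = 2*r² + r = r + 2*r²)
270563 - N(-300) = 270563 - (-300)*(1 + 2*(-300)) = 270563 - (-300)*(1 - 600) = 270563 - (-300)*(-599) = 270563 - 1*179700 = 270563 - 179700 = 90863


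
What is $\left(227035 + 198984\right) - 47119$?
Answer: $378900$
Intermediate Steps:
$\left(227035 + 198984\right) - 47119 = 426019 - 47119 = 378900$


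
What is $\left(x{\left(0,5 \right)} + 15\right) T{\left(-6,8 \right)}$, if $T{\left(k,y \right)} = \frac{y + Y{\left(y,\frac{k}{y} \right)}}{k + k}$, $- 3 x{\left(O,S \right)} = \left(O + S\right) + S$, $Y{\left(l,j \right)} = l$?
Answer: $- \frac{140}{9} \approx -15.556$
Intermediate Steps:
$x{\left(O,S \right)} = - \frac{2 S}{3} - \frac{O}{3}$ ($x{\left(O,S \right)} = - \frac{\left(O + S\right) + S}{3} = - \frac{O + 2 S}{3} = - \frac{2 S}{3} - \frac{O}{3}$)
$T{\left(k,y \right)} = \frac{y}{k}$ ($T{\left(k,y \right)} = \frac{y + y}{k + k} = \frac{2 y}{2 k} = 2 y \frac{1}{2 k} = \frac{y}{k}$)
$\left(x{\left(0,5 \right)} + 15\right) T{\left(-6,8 \right)} = \left(\left(\left(- \frac{2}{3}\right) 5 - 0\right) + 15\right) \frac{8}{-6} = \left(\left(- \frac{10}{3} + 0\right) + 15\right) 8 \left(- \frac{1}{6}\right) = \left(- \frac{10}{3} + 15\right) \left(- \frac{4}{3}\right) = \frac{35}{3} \left(- \frac{4}{3}\right) = - \frac{140}{9}$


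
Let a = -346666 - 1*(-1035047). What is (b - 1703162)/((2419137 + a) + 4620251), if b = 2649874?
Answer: 946712/7727769 ≈ 0.12251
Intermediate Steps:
a = 688381 (a = -346666 + 1035047 = 688381)
(b - 1703162)/((2419137 + a) + 4620251) = (2649874 - 1703162)/((2419137 + 688381) + 4620251) = 946712/(3107518 + 4620251) = 946712/7727769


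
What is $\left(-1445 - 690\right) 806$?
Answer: $-1720810$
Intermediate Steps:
$\left(-1445 - 690\right) 806 = \left(-2135\right) 806 = -1720810$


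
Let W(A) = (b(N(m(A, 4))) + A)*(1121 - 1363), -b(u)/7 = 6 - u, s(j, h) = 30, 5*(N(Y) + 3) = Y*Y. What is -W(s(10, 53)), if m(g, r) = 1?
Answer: -38236/5 ≈ -7647.2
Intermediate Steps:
N(Y) = -3 + Y**2/5 (N(Y) = -3 + (Y*Y)/5 = -3 + Y**2/5)
b(u) = -42 + 7*u (b(u) = -7*(6 - u) = -42 + 7*u)
W(A) = 74536/5 - 242*A (W(A) = ((-42 + 7*(-3 + (1/5)*1**2)) + A)*(1121 - 1363) = ((-42 + 7*(-3 + (1/5)*1)) + A)*(-242) = ((-42 + 7*(-3 + 1/5)) + A)*(-242) = ((-42 + 7*(-14/5)) + A)*(-242) = ((-42 - 98/5) + A)*(-242) = (-308/5 + A)*(-242) = 74536/5 - 242*A)
-W(s(10, 53)) = -(74536/5 - 242*30) = -(74536/5 - 7260) = -1*38236/5 = -38236/5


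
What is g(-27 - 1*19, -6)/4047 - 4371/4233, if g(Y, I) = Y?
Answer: -5961385/5710317 ≈ -1.0440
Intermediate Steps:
g(-27 - 1*19, -6)/4047 - 4371/4233 = (-27 - 1*19)/4047 - 4371/4233 = (-27 - 19)*(1/4047) - 4371*1/4233 = -46*1/4047 - 1457/1411 = -46/4047 - 1457/1411 = -5961385/5710317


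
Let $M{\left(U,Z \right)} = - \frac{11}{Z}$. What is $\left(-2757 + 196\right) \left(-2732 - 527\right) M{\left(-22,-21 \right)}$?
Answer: $\frac{91809289}{21} \approx 4.3719 \cdot 10^{6}$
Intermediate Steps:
$\left(-2757 + 196\right) \left(-2732 - 527\right) M{\left(-22,-21 \right)} = \left(-2757 + 196\right) \left(-2732 - 527\right) \left(- \frac{11}{-21}\right) = - 2561 \left(-2732 - 527\right) \left(\left(-11\right) \left(- \frac{1}{21}\right)\right) = - 2561 \left(-2732 - 527\right) \frac{11}{21} = \left(-2561\right) \left(-3259\right) \frac{11}{21} = 8346299 \cdot \frac{11}{21} = \frac{91809289}{21}$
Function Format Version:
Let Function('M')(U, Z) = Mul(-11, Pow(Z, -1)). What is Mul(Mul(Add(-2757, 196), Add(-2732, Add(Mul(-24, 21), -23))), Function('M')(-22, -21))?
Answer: Rational(91809289, 21) ≈ 4.3719e+6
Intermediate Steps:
Mul(Mul(Add(-2757, 196), Add(-2732, Add(Mul(-24, 21), -23))), Function('M')(-22, -21)) = Mul(Mul(Add(-2757, 196), Add(-2732, Add(Mul(-24, 21), -23))), Mul(-11, Pow(-21, -1))) = Mul(Mul(-2561, Add(-2732, Add(-504, -23))), Mul(-11, Rational(-1, 21))) = Mul(Mul(-2561, Add(-2732, -527)), Rational(11, 21)) = Mul(Mul(-2561, -3259), Rational(11, 21)) = Mul(8346299, Rational(11, 21)) = Rational(91809289, 21)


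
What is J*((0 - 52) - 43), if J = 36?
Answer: -3420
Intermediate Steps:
J*((0 - 52) - 43) = 36*((0 - 52) - 43) = 36*(-52 - 43) = 36*(-95) = -3420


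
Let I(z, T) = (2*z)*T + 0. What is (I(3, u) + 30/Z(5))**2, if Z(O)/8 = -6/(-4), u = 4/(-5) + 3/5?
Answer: 169/100 ≈ 1.6900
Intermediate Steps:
u = -1/5 (u = 4*(-1/5) + 3*(1/5) = -4/5 + 3/5 = -1/5 ≈ -0.20000)
I(z, T) = 2*T*z (I(z, T) = 2*T*z + 0 = 2*T*z)
Z(O) = 12 (Z(O) = 8*(-6/(-4)) = 8*(-6*(-1/4)) = 8*(3/2) = 12)
(I(3, u) + 30/Z(5))**2 = (2*(-1/5)*3 + 30/12)**2 = (-6/5 + 30*(1/12))**2 = (-6/5 + 5/2)**2 = (13/10)**2 = 169/100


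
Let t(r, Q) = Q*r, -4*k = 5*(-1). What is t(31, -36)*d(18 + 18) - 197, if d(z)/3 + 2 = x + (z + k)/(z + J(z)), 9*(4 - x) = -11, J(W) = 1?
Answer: -531158/37 ≈ -14356.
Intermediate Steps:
k = 5/4 (k = -5*(-1)/4 = -¼*(-5) = 5/4 ≈ 1.2500)
x = 47/9 (x = 4 - ⅑*(-11) = 4 + 11/9 = 47/9 ≈ 5.2222)
d(z) = 29/3 + 3*(5/4 + z)/(1 + z) (d(z) = -6 + 3*(47/9 + (z + 5/4)/(z + 1)) = -6 + 3*(47/9 + (5/4 + z)/(1 + z)) = -6 + (47/3 + 3*(5/4 + z)/(1 + z)) = 29/3 + 3*(5/4 + z)/(1 + z))
t(31, -36)*d(18 + 18) - 197 = (-36*31)*((161 + 152*(18 + 18))/(12*(1 + (18 + 18)))) - 197 = -93*(161 + 152*36)/(1 + 36) - 197 = -93*(161 + 5472)/37 - 197 = -93*5633/37 - 197 = -1116*5633/444 - 197 = -523869/37 - 197 = -531158/37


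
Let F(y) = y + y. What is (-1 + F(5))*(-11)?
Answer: -99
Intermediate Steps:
F(y) = 2*y
(-1 + F(5))*(-11) = (-1 + 2*5)*(-11) = (-1 + 10)*(-11) = 9*(-11) = -99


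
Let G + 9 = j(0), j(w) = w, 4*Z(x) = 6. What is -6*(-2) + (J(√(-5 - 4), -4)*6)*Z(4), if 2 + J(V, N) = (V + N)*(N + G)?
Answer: 462 - 351*I ≈ 462.0 - 351.0*I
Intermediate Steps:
Z(x) = 3/2 (Z(x) = (¼)*6 = 3/2)
G = -9 (G = -9 + 0 = -9)
J(V, N) = -2 + (-9 + N)*(N + V) (J(V, N) = -2 + (V + N)*(N - 9) = -2 + (N + V)*(-9 + N) = -2 + (-9 + N)*(N + V))
-6*(-2) + (J(√(-5 - 4), -4)*6)*Z(4) = -6*(-2) + ((-2 + (-4)² - 9*(-4) - 9*√(-5 - 4) - 4*√(-5 - 4))*6)*(3/2) = 12 + ((-2 + 16 + 36 - 27*I - 12*I)*6)*(3/2) = 12 + ((50 - 39*I)*6)*(3/2) = 12 + (300 - 234*I)*(3/2) = 12 + (450 - 351*I) = 462 - 351*I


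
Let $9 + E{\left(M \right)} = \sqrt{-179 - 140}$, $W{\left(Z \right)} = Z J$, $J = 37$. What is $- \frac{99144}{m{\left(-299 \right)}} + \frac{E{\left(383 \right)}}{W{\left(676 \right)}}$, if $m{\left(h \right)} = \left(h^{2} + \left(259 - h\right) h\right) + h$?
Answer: $\frac{3667293}{2876380} + \frac{i \sqrt{319}}{25012} \approx 1.275 + 0.00071408 i$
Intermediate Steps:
$W{\left(Z \right)} = 37 Z$ ($W{\left(Z \right)} = Z 37 = 37 Z$)
$m{\left(h \right)} = h + h^{2} + h \left(259 - h\right)$ ($m{\left(h \right)} = \left(h^{2} + h \left(259 - h\right)\right) + h = h + h^{2} + h \left(259 - h\right)$)
$E{\left(M \right)} = -9 + i \sqrt{319}$ ($E{\left(M \right)} = -9 + \sqrt{-179 - 140} = -9 + \sqrt{-319} = -9 + i \sqrt{319}$)
$- \frac{99144}{m{\left(-299 \right)}} + \frac{E{\left(383 \right)}}{W{\left(676 \right)}} = - \frac{99144}{260 \left(-299\right)} + \frac{-9 + i \sqrt{319}}{37 \cdot 676} = - \frac{99144}{-77740} + \frac{-9 + i \sqrt{319}}{25012} = \left(-99144\right) \left(- \frac{1}{77740}\right) + \left(-9 + i \sqrt{319}\right) \frac{1}{25012} = \frac{24786}{19435} - \left(\frac{9}{25012} - \frac{i \sqrt{319}}{25012}\right) = \frac{3667293}{2876380} + \frac{i \sqrt{319}}{25012}$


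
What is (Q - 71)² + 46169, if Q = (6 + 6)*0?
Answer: 51210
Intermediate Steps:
Q = 0 (Q = 12*0 = 0)
(Q - 71)² + 46169 = (0 - 71)² + 46169 = (-71)² + 46169 = 5041 + 46169 = 51210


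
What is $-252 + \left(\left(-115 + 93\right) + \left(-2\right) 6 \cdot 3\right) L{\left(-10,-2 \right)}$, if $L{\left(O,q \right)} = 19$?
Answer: $-1354$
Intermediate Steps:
$-252 + \left(\left(-115 + 93\right) + \left(-2\right) 6 \cdot 3\right) L{\left(-10,-2 \right)} = -252 + \left(\left(-115 + 93\right) + \left(-2\right) 6 \cdot 3\right) 19 = -252 + \left(-22 - 36\right) 19 = -252 - 1102 = -1354$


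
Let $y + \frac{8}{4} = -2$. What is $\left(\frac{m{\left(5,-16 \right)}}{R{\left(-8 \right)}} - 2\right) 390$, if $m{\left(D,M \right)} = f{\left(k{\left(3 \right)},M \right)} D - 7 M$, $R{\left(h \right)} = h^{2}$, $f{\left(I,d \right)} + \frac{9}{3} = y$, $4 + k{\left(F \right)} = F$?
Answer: $- \frac{9945}{32} \approx -310.78$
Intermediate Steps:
$y = -4$ ($y = -2 - 2 = -4$)
$k{\left(F \right)} = -4 + F$
$f{\left(I,d \right)} = -7$ ($f{\left(I,d \right)} = -3 - 4 = -7$)
$m{\left(D,M \right)} = - 7 D - 7 M$
$\left(\frac{m{\left(5,-16 \right)}}{R{\left(-8 \right)}} - 2\right) 390 = \left(\frac{\left(-7\right) 5 - -112}{\left(-8\right)^{2}} - 2\right) 390 = \left(\frac{-35 + 112}{64} - 2\right) 390 = \left(77 \cdot \frac{1}{64} - 2\right) 390 = \left(\frac{77}{64} - 2\right) 390 = \left(- \frac{51}{64}\right) 390 = - \frac{9945}{32}$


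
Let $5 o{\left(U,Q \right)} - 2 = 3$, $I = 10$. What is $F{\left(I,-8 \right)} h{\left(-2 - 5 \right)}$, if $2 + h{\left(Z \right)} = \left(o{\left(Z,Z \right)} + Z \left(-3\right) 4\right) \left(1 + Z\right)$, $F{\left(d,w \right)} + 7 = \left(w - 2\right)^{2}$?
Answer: $-47616$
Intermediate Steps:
$o{\left(U,Q \right)} = 1$ ($o{\left(U,Q \right)} = \frac{2}{5} + \frac{1}{5} \cdot 3 = \frac{2}{5} + \frac{3}{5} = 1$)
$F{\left(d,w \right)} = -7 + \left(-2 + w\right)^{2}$ ($F{\left(d,w \right)} = -7 + \left(w - 2\right)^{2} = -7 + \left(-2 + w\right)^{2}$)
$h{\left(Z \right)} = -2 + \left(1 + Z\right) \left(1 - 12 Z\right)$ ($h{\left(Z \right)} = -2 + \left(1 + Z \left(-3\right) 4\right) \left(1 + Z\right) = -2 + \left(1 + - 3 Z 4\right) \left(1 + Z\right) = -2 + \left(1 - 12 Z\right) \left(1 + Z\right) = -2 + \left(1 + Z\right) \left(1 - 12 Z\right)$)
$F{\left(I,-8 \right)} h{\left(-2 - 5 \right)} = \left(-7 + \left(-2 - 8\right)^{2}\right) \left(-1 - 12 \left(-2 - 5\right)^{2} - 11 \left(-2 - 5\right)\right) = \left(-7 + \left(-10\right)^{2}\right) \left(-1 - 12 \left(-2 - 5\right)^{2} - 11 \left(-2 - 5\right)\right) = \left(-7 + 100\right) \left(-1 - 12 \left(-7\right)^{2} - -77\right) = 93 \left(-1 - 588 + 77\right) = 93 \left(-512\right) = -47616$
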